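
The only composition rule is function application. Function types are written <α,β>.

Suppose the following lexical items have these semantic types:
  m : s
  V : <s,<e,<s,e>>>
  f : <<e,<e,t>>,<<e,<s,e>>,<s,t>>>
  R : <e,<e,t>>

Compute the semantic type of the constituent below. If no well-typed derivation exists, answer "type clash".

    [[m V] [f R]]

<s,t>

[m V]: <s,<e,<s,e>>> applied to s yields <e,<s,e>>.
[f R]: <<e,<e,t>>,<<e,<s,e>>,<s,t>>> applied to <e,<e,t>> yields <<e,<s,e>>,<s,t>>.
[[m V] [f R]]: <<e,<s,e>>,<s,t>> applied to <e,<s,e>> yields <s,t>.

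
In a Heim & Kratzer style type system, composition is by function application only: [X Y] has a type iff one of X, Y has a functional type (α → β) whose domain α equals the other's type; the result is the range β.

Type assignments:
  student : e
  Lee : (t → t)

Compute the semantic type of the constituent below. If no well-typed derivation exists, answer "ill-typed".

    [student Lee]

At [student Lee]: neither e nor (t → t) can take the other as argument; the node is ill-typed.

ill-typed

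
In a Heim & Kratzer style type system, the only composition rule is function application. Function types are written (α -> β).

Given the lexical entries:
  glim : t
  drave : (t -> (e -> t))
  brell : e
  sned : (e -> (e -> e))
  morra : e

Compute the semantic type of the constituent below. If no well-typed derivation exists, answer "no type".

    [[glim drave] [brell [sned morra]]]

[glim drave]: drave is (t -> (e -> t)), glim is t; result (e -> t).
[sned morra]: sned is (e -> (e -> e)), morra is e; result (e -> e).
[brell [sned morra]]: [sned morra] is (e -> e), brell is e; result e.
[[glim drave] [brell [sned morra]]]: [glim drave] is (e -> t), [brell [sned morra]] is e; result t.

t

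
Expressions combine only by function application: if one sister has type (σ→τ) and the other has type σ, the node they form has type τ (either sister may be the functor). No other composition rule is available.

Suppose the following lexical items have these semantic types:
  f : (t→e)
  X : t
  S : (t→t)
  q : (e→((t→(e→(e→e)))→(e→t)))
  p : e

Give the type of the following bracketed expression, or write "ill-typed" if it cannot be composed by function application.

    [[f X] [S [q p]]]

ill-typed

[f X]: f is (t→e), X is t; result e.
[q p]: q is (e→((t→(e→(e→e)))→(e→t))), p is e; result ((t→(e→(e→e)))→(e→t)).
At [S [q p]]: neither (t→t) nor ((t→(e→(e→e)))→(e→t)) can take the other as argument; the node is ill-typed.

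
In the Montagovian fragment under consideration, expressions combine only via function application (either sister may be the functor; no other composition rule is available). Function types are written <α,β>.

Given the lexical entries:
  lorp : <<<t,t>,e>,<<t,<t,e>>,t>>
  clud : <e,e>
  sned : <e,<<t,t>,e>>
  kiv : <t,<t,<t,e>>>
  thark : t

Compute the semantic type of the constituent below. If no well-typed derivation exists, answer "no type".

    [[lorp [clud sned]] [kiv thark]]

no type

[clud sned]: <e,e> with <e,<<t,t>,e>> — neither is a function whose domain matches the other; composition fails here.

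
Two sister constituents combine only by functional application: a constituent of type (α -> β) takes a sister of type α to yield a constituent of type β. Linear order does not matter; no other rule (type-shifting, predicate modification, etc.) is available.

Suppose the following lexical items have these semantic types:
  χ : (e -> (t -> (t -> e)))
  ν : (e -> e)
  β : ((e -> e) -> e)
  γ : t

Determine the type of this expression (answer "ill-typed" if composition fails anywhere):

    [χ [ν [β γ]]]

At [β γ]: neither ((e -> e) -> e) nor t can take the other as argument; the node is ill-typed.

ill-typed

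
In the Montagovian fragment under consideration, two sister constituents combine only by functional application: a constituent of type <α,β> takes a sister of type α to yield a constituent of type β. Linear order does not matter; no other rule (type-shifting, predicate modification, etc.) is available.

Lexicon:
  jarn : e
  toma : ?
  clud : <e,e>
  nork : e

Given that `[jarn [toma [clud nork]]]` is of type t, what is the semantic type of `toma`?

[jarn [toma [clud nork]]] is required to be t. jarn : e cannot yield t as functor, so [toma [clud nork]] : <e,t>.
[toma [clud nork]] is required to be <e,t>. [clud nork] : e cannot yield <e,t> as functor, so toma : <e,<e,t>>.

<e,<e,t>>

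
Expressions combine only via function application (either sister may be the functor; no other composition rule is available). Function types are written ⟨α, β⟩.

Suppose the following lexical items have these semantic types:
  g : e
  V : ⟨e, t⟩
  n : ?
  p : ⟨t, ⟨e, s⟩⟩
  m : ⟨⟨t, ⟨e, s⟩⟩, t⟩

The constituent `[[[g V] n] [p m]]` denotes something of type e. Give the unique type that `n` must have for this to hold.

⟨t, ⟨t, e⟩⟩

At [[[g V] n] [p m]] (required: e): [p m] is t, which is not a function with range e; hence [[g V] n] is the functor — type ⟨t, e⟩.
At [[g V] n] (required: ⟨t, e⟩): [g V] is t, which is not a function with range ⟨t, e⟩; hence n is the functor — type ⟨t, ⟨t, e⟩⟩.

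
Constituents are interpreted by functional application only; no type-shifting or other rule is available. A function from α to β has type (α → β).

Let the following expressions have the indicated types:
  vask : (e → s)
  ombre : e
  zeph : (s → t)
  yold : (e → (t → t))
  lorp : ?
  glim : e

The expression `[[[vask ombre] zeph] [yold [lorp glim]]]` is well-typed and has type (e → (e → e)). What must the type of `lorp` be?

(e → ((e → (t → t)) → (t → (e → (e → e)))))

[[[vask ombre] zeph] [yold [lorp glim]]] is required to be (e → (e → e)). [[vask ombre] zeph] : t cannot yield (e → (e → e)) as functor, so [yold [lorp glim]] : (t → (e → (e → e))).
[yold [lorp glim]] is required to be (t → (e → (e → e))). yold : (e → (t → t)) cannot yield (t → (e → (e → e))) as functor, so [lorp glim] : ((e → (t → t)) → (t → (e → (e → e)))).
[lorp glim] is required to be ((e → (t → t)) → (t → (e → (e → e)))). glim : e cannot yield ((e → (t → t)) → (t → (e → (e → e)))) as functor, so lorp : (e → ((e → (t → t)) → (t → (e → (e → e))))).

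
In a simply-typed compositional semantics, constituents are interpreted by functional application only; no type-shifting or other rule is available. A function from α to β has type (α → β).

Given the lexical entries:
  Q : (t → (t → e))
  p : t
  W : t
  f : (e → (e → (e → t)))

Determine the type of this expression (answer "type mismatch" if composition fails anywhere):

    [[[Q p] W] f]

[Q p] — Q of type (t → (t → e)) combines with p of type t: type (t → e).
[[Q p] W] — [Q p] of type (t → e) combines with W of type t: type e.
[[[Q p] W] f] — f of type (e → (e → (e → t))) combines with [[Q p] W] of type e: type (e → (e → t)).

(e → (e → t))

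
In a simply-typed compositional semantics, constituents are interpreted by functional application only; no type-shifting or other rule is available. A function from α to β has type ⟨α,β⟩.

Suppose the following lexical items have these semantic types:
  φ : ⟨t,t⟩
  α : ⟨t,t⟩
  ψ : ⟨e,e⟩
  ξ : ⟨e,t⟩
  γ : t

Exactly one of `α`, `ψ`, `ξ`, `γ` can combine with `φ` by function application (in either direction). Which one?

γ

α : ⟨t,t⟩ — no; φ wants t, and α wants t.
ψ : ⟨e,e⟩ — no; φ wants t, and ψ wants e.
ξ : ⟨e,t⟩ — no; φ wants t, and ξ wants e.
γ — combines: φ : ⟨t,t⟩ takes γ : t as argument, giving t.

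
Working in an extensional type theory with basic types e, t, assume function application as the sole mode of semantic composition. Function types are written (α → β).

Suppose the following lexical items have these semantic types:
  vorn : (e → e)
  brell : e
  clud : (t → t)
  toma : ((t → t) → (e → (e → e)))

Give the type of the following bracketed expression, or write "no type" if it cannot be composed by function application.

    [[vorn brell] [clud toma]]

(e → e)

[vorn brell]: functor vorn : (e → e), argument brell : e; result e.
[clud toma]: functor toma : ((t → t) → (e → (e → e))), argument clud : (t → t); result (e → (e → e)).
[[vorn brell] [clud toma]]: functor [clud toma] : (e → (e → e)), argument [vorn brell] : e; result (e → e).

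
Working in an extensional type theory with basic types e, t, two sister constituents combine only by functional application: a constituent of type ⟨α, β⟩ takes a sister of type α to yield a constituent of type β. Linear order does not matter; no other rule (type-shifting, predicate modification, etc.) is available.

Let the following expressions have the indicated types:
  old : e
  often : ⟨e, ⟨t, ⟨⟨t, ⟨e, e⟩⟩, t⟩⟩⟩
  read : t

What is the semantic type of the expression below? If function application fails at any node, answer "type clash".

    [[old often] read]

[old often]: often is ⟨e, ⟨t, ⟨⟨t, ⟨e, e⟩⟩, t⟩⟩⟩, old is e; result ⟨t, ⟨⟨t, ⟨e, e⟩⟩, t⟩⟩.
[[old often] read]: [old often] is ⟨t, ⟨⟨t, ⟨e, e⟩⟩, t⟩⟩, read is t; result ⟨⟨t, ⟨e, e⟩⟩, t⟩.

⟨⟨t, ⟨e, e⟩⟩, t⟩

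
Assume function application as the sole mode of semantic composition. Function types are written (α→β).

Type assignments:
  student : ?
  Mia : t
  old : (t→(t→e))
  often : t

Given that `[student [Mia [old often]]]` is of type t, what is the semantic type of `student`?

(e→t)

[student [Mia [old often]]] is required to be t. [Mia [old often]] : e cannot yield t as functor, so student : (e→t).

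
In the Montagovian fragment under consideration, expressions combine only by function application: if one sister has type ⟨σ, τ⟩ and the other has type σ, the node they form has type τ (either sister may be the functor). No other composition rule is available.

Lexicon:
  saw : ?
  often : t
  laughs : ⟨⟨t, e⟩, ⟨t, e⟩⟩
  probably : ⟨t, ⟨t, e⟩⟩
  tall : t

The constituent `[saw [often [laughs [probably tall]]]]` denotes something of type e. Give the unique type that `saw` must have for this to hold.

At [saw [often [laughs [probably tall]]]] (required: e): [often [laughs [probably tall]]] is e, which is not a function with range e; hence saw is the functor — type ⟨e, e⟩.

⟨e, e⟩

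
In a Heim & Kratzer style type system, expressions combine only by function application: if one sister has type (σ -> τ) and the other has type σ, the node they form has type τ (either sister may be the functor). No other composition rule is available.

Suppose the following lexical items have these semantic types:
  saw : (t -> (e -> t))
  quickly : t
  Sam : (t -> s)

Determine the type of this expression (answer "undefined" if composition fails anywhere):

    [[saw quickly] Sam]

[saw quickly]: (t -> (e -> t)) applied to t yields (e -> t).
At [[saw quickly] Sam]: neither (e -> t) nor (t -> s) can take the other as argument; the node is ill-typed.

undefined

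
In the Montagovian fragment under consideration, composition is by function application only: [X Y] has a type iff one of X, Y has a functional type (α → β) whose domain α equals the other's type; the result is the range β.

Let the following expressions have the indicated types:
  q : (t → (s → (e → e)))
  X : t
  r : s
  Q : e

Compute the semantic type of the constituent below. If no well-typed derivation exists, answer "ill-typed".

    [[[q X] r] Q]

e

At [q X], q : (t → (s → (e → e))) takes X : t, giving (s → (e → e)).
At [[q X] r], [q X] : (s → (e → e)) takes r : s, giving (e → e).
At [[[q X] r] Q], [[q X] r] : (e → e) takes Q : e, giving e.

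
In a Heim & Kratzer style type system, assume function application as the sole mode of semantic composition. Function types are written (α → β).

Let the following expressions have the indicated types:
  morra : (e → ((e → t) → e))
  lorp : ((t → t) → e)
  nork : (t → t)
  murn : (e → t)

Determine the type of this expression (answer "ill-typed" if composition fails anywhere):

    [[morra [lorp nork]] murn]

e

[lorp nork] — lorp of type ((t → t) → e) combines with nork of type (t → t): type e.
[morra [lorp nork]] — morra of type (e → ((e → t) → e)) combines with [lorp nork] of type e: type ((e → t) → e).
[[morra [lorp nork]] murn] — [morra [lorp nork]] of type ((e → t) → e) combines with murn of type (e → t): type e.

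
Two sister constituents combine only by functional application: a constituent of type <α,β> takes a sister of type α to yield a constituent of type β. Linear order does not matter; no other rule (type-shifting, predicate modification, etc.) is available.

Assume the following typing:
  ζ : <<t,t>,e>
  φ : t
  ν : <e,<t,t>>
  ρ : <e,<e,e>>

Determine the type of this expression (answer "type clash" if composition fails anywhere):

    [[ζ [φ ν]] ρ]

type clash

[φ ν]: t with <e,<t,t>> — neither is a function whose domain matches the other; composition fails here.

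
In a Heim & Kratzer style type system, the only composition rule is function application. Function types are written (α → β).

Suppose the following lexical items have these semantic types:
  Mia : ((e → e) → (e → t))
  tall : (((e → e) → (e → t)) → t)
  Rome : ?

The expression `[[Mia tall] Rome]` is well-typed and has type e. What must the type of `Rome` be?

[[Mia tall] Rome] must have type e. The sister [Mia tall] has type t; that is not a function onto e, so Rome must be the functor, of type (t → e).

(t → e)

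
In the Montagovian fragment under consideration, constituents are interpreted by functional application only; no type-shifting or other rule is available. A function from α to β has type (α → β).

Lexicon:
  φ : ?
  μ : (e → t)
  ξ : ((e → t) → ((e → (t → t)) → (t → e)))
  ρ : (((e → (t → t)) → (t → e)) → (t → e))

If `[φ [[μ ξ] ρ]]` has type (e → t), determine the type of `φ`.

((t → e) → (e → t))

[φ [[μ ξ] ρ]] is required to be (e → t). [[μ ξ] ρ] : (t → e) cannot yield (e → t) as functor, so φ : ((t → e) → (e → t)).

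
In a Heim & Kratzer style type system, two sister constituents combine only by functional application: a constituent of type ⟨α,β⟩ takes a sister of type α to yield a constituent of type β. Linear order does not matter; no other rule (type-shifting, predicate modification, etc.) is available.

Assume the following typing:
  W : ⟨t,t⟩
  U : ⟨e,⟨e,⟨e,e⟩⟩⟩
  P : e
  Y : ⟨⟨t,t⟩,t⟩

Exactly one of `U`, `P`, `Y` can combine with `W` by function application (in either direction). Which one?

U : ⟨e,⟨e,⟨e,e⟩⟩⟩ — no; W wants t, and U wants e.
P : e — no; W wants t, and P wants nothing (atomic).
Y — combines: Y : ⟨⟨t,t⟩,t⟩ takes W : ⟨t,t⟩ as argument, giving t.

Y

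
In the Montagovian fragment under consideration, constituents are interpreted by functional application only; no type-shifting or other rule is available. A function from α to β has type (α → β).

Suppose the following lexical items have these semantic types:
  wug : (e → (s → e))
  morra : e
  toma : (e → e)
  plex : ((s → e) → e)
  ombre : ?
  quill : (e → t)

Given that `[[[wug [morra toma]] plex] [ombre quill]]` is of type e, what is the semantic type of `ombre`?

((e → t) → (e → e))

[[[wug [morra toma]] plex] [ombre quill]] is required to be e. [[wug [morra toma]] plex] : e cannot yield e as functor, so [ombre quill] : (e → e).
[ombre quill] is required to be (e → e). quill : (e → t) cannot yield (e → e) as functor, so ombre : ((e → t) → (e → e)).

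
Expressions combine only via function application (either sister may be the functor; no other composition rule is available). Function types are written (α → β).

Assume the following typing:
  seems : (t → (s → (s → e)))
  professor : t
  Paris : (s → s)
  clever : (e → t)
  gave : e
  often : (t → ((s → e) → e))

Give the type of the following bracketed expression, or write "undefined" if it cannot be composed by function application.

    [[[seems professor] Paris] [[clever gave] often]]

undefined

[seems professor]: seems is (t → (s → (s → e))), professor is t; result (s → (s → e)).
[[seems professor] Paris]: (s → (s → e)) and (s → s) cannot combine by function application — type clash.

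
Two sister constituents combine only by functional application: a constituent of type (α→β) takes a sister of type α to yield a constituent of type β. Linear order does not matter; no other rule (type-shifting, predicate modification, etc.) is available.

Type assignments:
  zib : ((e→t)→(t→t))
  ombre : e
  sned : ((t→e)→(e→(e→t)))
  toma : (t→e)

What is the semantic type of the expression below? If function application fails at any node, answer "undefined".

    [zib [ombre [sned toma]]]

(t→t)

[sned toma]: sned is ((t→e)→(e→(e→t))), toma is (t→e); result (e→(e→t)).
[ombre [sned toma]]: [sned toma] is (e→(e→t)), ombre is e; result (e→t).
[zib [ombre [sned toma]]]: zib is ((e→t)→(t→t)), [ombre [sned toma]] is (e→t); result (t→t).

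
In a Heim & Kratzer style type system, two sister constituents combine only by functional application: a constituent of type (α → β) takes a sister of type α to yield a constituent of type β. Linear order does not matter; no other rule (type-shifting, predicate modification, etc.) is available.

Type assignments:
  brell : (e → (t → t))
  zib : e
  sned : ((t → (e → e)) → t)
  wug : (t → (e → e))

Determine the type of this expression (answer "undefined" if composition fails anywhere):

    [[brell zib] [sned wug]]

[brell zib]: brell is (e → (t → t)), zib is e; result (t → t).
[sned wug]: sned is ((t → (e → e)) → t), wug is (t → (e → e)); result t.
[[brell zib] [sned wug]]: [brell zib] is (t → t), [sned wug] is t; result t.

t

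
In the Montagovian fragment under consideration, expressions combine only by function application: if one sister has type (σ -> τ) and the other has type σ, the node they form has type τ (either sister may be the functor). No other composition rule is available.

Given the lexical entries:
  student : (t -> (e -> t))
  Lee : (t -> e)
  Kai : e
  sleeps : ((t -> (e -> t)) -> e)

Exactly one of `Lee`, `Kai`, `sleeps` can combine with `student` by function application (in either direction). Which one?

sleeps

Lee : (t -> e) — neither side's domain matches the other.
Kai : e — neither side's domain matches the other.
sleeps — combines: sleeps : ((t -> (e -> t)) -> e) takes student : (t -> (e -> t)) as argument, giving e.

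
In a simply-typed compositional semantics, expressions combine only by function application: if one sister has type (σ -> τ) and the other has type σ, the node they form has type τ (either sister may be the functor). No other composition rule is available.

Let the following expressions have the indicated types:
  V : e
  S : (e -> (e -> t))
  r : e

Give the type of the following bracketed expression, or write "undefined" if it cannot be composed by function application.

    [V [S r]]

At [S r], S : (e -> (e -> t)) takes r : e, giving (e -> t).
At [V [S r]], [S r] : (e -> t) takes V : e, giving t.

t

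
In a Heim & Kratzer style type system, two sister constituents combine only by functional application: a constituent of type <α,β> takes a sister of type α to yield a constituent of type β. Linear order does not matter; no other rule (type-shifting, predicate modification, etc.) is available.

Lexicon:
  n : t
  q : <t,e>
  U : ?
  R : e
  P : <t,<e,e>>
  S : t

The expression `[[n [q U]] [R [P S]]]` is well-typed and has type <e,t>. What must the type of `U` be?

<<t,e>,<t,<e,<e,t>>>>

For [[n [q U]] [R [P S]]] to have type <e,t> with [R [P S]] of type e, [n [q U]] must be the function: [n [q U]] : <e,<e,t>>.
For [n [q U]] to have type <e,<e,t>> with n of type t, [q U] must be the function: [q U] : <t,<e,<e,t>>>.
For [q U] to have type <t,<e,<e,t>>> with q of type <t,e>, U must be the function: U : <<t,e>,<t,<e,<e,t>>>>.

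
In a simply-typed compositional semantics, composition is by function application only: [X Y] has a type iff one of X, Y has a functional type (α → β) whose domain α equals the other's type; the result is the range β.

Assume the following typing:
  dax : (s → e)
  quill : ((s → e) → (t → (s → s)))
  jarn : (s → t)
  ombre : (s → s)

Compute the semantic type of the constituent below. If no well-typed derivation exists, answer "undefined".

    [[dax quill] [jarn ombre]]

undefined

At [dax quill], quill : ((s → e) → (t → (s → s))) takes dax : (s → e), giving (t → (s → s)).
At [jarn ombre]: neither (s → t) nor (s → s) can take the other as argument; the node is ill-typed.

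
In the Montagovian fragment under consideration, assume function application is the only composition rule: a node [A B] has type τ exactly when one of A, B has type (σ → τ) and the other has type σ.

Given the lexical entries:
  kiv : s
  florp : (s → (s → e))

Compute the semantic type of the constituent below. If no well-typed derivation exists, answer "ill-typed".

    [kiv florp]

(s → e)

At [kiv florp], florp : (s → (s → e)) takes kiv : s, giving (s → e).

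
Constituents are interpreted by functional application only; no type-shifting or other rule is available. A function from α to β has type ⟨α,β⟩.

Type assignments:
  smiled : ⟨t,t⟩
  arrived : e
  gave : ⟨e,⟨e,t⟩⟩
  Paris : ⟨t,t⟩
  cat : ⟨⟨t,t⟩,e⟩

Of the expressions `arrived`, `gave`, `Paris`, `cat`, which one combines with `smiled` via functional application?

cat

arrived : e — no; smiled wants t, and arrived wants nothing (atomic).
gave : ⟨e,⟨e,t⟩⟩ — no; smiled wants t, and gave wants e.
Paris : ⟨t,t⟩ — no; smiled wants t, and Paris wants t.
cat — combines: cat : ⟨⟨t,t⟩,e⟩ takes smiled : ⟨t,t⟩ as argument, giving e.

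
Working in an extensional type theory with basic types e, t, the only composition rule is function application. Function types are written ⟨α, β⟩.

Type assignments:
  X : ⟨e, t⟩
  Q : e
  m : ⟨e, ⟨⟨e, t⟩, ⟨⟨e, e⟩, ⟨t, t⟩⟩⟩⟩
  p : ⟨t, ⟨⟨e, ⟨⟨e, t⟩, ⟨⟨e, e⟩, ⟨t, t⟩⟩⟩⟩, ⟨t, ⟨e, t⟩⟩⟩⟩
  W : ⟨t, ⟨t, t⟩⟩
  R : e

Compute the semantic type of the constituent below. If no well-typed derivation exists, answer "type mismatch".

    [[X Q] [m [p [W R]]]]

type mismatch

[X Q]: ⟨e, t⟩ applied to e yields t.
[W R]: ⟨t, ⟨t, t⟩⟩ and e cannot combine by function application — type clash.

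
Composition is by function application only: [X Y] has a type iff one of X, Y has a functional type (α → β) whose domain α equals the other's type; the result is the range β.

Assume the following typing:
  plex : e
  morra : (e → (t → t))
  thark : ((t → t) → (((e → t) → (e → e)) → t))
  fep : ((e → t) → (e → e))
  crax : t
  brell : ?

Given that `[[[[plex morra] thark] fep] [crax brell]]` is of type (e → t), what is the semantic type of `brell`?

[[[[plex morra] thark] fep] [crax brell]] is required to be (e → t). [[[plex morra] thark] fep] : t cannot yield (e → t) as functor, so [crax brell] : (t → (e → t)).
[crax brell] is required to be (t → (e → t)). crax : t cannot yield (t → (e → t)) as functor, so brell : (t → (t → (e → t))).

(t → (t → (e → t)))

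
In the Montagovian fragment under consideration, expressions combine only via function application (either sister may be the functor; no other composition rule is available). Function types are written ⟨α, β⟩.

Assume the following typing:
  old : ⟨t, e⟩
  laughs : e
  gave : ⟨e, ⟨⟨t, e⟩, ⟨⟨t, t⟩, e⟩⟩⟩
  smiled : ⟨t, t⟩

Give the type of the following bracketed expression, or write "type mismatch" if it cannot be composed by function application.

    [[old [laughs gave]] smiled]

e

At [laughs gave], gave : ⟨e, ⟨⟨t, e⟩, ⟨⟨t, t⟩, e⟩⟩⟩ takes laughs : e, giving ⟨⟨t, e⟩, ⟨⟨t, t⟩, e⟩⟩.
At [old [laughs gave]], [laughs gave] : ⟨⟨t, e⟩, ⟨⟨t, t⟩, e⟩⟩ takes old : ⟨t, e⟩, giving ⟨⟨t, t⟩, e⟩.
At [[old [laughs gave]] smiled], [old [laughs gave]] : ⟨⟨t, t⟩, e⟩ takes smiled : ⟨t, t⟩, giving e.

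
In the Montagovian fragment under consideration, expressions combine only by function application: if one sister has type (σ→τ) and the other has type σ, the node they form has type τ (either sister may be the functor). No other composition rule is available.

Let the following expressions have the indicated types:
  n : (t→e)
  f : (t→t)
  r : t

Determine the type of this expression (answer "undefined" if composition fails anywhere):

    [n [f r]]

e

[f r] — f of type (t→t) combines with r of type t: type t.
[n [f r]] — n of type (t→e) combines with [f r] of type t: type e.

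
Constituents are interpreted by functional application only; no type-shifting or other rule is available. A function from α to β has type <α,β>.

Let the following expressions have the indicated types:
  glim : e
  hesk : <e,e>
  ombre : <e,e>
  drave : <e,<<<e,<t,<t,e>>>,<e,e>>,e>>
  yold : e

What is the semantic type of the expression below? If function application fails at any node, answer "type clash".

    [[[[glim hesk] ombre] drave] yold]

type clash

At [glim hesk], hesk : <e,e> takes glim : e, giving e.
At [[glim hesk] ombre], ombre : <e,e> takes [glim hesk] : e, giving e.
At [[[glim hesk] ombre] drave], drave : <e,<<<e,<t,<t,e>>>,<e,e>>,e>> takes [[glim hesk] ombre] : e, giving <<<e,<t,<t,e>>>,<e,e>>,e>.
[[[[glim hesk] ombre] drave] yold]: <<<e,<t,<t,e>>>,<e,e>>,e> and e cannot combine by function application — type clash.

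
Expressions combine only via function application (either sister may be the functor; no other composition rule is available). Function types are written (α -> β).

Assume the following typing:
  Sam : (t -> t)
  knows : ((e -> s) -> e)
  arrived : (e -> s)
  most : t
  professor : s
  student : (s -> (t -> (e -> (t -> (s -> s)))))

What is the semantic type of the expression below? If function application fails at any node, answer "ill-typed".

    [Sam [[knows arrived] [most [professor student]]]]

ill-typed

[knows arrived] — knows of type ((e -> s) -> e) combines with arrived of type (e -> s): type e.
[professor student] — student of type (s -> (t -> (e -> (t -> (s -> s))))) combines with professor of type s: type (t -> (e -> (t -> (s -> s)))).
[most [professor student]] — [professor student] of type (t -> (e -> (t -> (s -> s)))) combines with most of type t: type (e -> (t -> (s -> s))).
[[knows arrived] [most [professor student]]] — [most [professor student]] of type (e -> (t -> (s -> s))) combines with [knows arrived] of type e: type (t -> (s -> s)).
At [Sam [[knows arrived] [most [professor student]]]]: neither (t -> t) nor (t -> (s -> s)) can take the other as argument; the node is ill-typed.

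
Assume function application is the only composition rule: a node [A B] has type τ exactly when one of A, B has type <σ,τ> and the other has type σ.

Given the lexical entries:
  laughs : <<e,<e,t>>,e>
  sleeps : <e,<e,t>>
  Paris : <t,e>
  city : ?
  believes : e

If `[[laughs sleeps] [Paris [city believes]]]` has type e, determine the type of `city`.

<e,<<t,e>,<e,e>>>

For [[laughs sleeps] [Paris [city believes]]] to have type e with [laughs sleeps] of type e, [Paris [city believes]] must be the function: [Paris [city believes]] : <e,e>.
For [Paris [city believes]] to have type <e,e> with Paris of type <t,e>, [city believes] must be the function: [city believes] : <<t,e>,<e,e>>.
For [city believes] to have type <<t,e>,<e,e>> with believes of type e, city must be the function: city : <e,<<t,e>,<e,e>>>.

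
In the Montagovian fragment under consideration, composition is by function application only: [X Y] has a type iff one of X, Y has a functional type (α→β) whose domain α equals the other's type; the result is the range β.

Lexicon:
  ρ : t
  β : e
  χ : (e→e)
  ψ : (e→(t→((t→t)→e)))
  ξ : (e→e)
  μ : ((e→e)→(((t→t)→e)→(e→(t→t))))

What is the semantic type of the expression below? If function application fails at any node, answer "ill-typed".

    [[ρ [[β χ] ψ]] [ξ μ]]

[β χ]: χ is (e→e), β is e; result e.
[[β χ] ψ]: ψ is (e→(t→((t→t)→e))), [β χ] is e; result (t→((t→t)→e)).
[ρ [[β χ] ψ]]: [[β χ] ψ] is (t→((t→t)→e)), ρ is t; result ((t→t)→e).
[ξ μ]: μ is ((e→e)→(((t→t)→e)→(e→(t→t)))), ξ is (e→e); result (((t→t)→e)→(e→(t→t))).
[[ρ [[β χ] ψ]] [ξ μ]]: [ξ μ] is (((t→t)→e)→(e→(t→t))), [ρ [[β χ] ψ]] is ((t→t)→e); result (e→(t→t)).

(e→(t→t))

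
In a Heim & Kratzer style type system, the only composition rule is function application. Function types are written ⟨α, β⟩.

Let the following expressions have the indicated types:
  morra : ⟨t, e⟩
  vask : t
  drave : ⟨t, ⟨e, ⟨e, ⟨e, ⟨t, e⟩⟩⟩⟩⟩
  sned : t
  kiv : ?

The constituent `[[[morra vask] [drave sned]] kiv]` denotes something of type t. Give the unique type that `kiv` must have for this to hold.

[[[morra vask] [drave sned]] kiv] is required to be t. [[morra vask] [drave sned]] : ⟨e, ⟨e, ⟨t, e⟩⟩⟩ cannot yield t as functor, so kiv : ⟨⟨e, ⟨e, ⟨t, e⟩⟩⟩, t⟩.

⟨⟨e, ⟨e, ⟨t, e⟩⟩⟩, t⟩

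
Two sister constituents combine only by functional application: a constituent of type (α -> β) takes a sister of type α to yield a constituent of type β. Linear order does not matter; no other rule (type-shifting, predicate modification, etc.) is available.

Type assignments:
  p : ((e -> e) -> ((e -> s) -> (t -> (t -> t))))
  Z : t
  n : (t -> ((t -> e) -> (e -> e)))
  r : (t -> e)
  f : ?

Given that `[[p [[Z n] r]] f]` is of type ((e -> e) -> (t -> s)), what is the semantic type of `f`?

(((e -> s) -> (t -> (t -> t))) -> ((e -> e) -> (t -> s)))

At [[p [[Z n] r]] f] (required: ((e -> e) -> (t -> s))): [p [[Z n] r]] is ((e -> s) -> (t -> (t -> t))), which is not a function with range ((e -> e) -> (t -> s)); hence f is the functor — type (((e -> s) -> (t -> (t -> t))) -> ((e -> e) -> (t -> s))).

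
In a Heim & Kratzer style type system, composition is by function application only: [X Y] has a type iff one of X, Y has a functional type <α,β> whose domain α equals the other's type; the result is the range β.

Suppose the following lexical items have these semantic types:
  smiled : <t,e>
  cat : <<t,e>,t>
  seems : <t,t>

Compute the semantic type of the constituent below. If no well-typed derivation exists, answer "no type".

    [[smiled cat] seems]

[smiled cat]: cat is <<t,e>,t>, smiled is <t,e>; result t.
[[smiled cat] seems]: seems is <t,t>, [smiled cat] is t; result t.

t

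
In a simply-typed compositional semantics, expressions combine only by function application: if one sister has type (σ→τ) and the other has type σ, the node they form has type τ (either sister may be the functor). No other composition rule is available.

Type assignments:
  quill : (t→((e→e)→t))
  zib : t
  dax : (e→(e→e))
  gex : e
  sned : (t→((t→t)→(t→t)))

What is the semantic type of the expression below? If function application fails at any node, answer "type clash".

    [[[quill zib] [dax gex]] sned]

((t→t)→(t→t))

[quill zib] — quill of type (t→((e→e)→t)) combines with zib of type t: type ((e→e)→t).
[dax gex] — dax of type (e→(e→e)) combines with gex of type e: type (e→e).
[[quill zib] [dax gex]] — [quill zib] of type ((e→e)→t) combines with [dax gex] of type (e→e): type t.
[[[quill zib] [dax gex]] sned] — sned of type (t→((t→t)→(t→t))) combines with [[quill zib] [dax gex]] of type t: type ((t→t)→(t→t)).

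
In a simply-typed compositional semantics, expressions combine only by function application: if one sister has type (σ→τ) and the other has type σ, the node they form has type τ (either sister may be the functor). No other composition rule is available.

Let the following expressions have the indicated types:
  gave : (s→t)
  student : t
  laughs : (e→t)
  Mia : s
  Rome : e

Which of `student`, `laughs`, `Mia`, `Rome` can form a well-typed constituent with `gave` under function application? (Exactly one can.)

student : t — gave needs s; student needs nothing (atomic); neither fits.
laughs : (e→t) — gave needs s; laughs needs e; neither fits.
Mia — combines: gave : (s→t) takes Mia : s as argument, giving t.
Rome : e — gave needs s; Rome needs nothing (atomic); neither fits.

Mia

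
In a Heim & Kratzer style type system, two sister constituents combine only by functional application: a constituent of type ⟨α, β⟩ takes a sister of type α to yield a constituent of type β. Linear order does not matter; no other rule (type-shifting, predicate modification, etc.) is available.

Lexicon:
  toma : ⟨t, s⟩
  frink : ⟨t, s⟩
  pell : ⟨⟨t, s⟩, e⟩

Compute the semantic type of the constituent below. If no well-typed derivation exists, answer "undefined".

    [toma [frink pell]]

undefined

[frink pell] — pell of type ⟨⟨t, s⟩, e⟩ combines with frink of type ⟨t, s⟩: type e.
[toma [frink pell]]: ⟨t, s⟩ and e cannot combine by function application — type clash.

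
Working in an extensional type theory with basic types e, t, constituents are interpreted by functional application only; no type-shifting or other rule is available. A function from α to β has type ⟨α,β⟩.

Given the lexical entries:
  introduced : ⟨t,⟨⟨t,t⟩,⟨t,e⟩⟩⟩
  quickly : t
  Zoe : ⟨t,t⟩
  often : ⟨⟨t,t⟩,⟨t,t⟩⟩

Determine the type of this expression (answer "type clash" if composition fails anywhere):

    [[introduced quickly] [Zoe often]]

⟨t,e⟩

[introduced quickly] — introduced of type ⟨t,⟨⟨t,t⟩,⟨t,e⟩⟩⟩ combines with quickly of type t: type ⟨⟨t,t⟩,⟨t,e⟩⟩.
[Zoe often] — often of type ⟨⟨t,t⟩,⟨t,t⟩⟩ combines with Zoe of type ⟨t,t⟩: type ⟨t,t⟩.
[[introduced quickly] [Zoe often]] — [introduced quickly] of type ⟨⟨t,t⟩,⟨t,e⟩⟩ combines with [Zoe often] of type ⟨t,t⟩: type ⟨t,e⟩.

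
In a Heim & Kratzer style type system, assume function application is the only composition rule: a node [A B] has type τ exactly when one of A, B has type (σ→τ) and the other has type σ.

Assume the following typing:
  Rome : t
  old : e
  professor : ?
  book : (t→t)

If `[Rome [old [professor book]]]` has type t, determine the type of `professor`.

At [Rome [old [professor book]]] (required: t): Rome is t, which is not a function with range t; hence [old [professor book]] is the functor — type (t→t).
At [old [professor book]] (required: (t→t)): old is e, which is not a function with range (t→t); hence [professor book] is the functor — type (e→(t→t)).
At [professor book] (required: (e→(t→t))): book is (t→t), which is not a function with range (e→(t→t)); hence professor is the functor — type ((t→t)→(e→(t→t))).

((t→t)→(e→(t→t)))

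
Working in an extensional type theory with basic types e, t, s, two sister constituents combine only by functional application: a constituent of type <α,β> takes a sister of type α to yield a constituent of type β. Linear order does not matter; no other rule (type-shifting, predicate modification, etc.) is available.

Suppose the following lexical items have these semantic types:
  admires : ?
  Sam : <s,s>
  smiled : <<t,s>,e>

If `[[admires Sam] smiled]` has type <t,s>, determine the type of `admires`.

<<s,s>,<<<t,s>,e>,<t,s>>>

[[admires Sam] smiled] must have type <t,s>. The sister smiled has type <<t,s>,e>; that is not a function onto <t,s>, so [admires Sam] must be the functor, of type <<<t,s>,e>,<t,s>>.
[admires Sam] must have type <<<t,s>,e>,<t,s>>. The sister Sam has type <s,s>; that is not a function onto <<<t,s>,e>,<t,s>>, so admires must be the functor, of type <<s,s>,<<<t,s>,e>,<t,s>>>.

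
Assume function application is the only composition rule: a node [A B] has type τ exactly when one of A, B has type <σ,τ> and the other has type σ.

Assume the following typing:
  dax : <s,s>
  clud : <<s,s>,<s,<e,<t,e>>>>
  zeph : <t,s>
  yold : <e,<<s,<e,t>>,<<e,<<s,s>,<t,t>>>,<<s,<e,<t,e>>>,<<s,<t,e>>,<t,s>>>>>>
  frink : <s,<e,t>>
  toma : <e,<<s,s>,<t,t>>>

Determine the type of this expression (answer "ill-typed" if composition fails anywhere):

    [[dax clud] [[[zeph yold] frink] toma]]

At [dax clud], clud : <<s,s>,<s,<e,<t,e>>>> takes dax : <s,s>, giving <s,<e,<t,e>>>.
At [zeph yold]: neither <t,s> nor <e,<<s,<e,t>>,<<e,<<s,s>,<t,t>>>,<<s,<e,<t,e>>>,<<s,<t,e>>,<t,s>>>>>> can take the other as argument; the node is ill-typed.

ill-typed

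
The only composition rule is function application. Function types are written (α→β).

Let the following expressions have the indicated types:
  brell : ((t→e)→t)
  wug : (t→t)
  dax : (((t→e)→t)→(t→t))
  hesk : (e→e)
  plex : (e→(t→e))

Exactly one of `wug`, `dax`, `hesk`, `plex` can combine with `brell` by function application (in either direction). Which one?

dax

wug : (t→t) — no; brell wants (t→e), and wug wants t.
dax — combines: dax : (((t→e)→t)→(t→t)) takes brell : ((t→e)→t) as argument, giving (t→t).
hesk : (e→e) — no; brell wants (t→e), and hesk wants e.
plex : (e→(t→e)) — no; brell wants (t→e), and plex wants e.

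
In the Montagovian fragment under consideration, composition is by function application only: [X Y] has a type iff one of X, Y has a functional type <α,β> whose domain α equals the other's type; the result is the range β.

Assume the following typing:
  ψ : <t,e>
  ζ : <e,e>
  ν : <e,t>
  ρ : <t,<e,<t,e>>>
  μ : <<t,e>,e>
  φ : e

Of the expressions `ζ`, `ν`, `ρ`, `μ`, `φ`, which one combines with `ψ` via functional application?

μ

ζ : <e,e> — neither side's domain matches the other.
ν : <e,t> — neither side's domain matches the other.
ρ : <t,<e,<t,e>>> — neither side's domain matches the other.
μ — combines: μ : <<t,e>,e> takes ψ : <t,e> as argument, giving e.
φ : e — neither side's domain matches the other.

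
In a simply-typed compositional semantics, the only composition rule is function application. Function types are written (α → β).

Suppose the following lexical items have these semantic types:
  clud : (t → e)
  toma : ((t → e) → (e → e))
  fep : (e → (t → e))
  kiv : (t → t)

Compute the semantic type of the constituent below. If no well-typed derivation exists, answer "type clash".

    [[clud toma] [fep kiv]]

type clash

At [clud toma], toma : ((t → e) → (e → e)) takes clud : (t → e), giving (e → e).
[fep kiv]: (e → (t → e)) with (t → t) — neither is a function whose domain matches the other; composition fails here.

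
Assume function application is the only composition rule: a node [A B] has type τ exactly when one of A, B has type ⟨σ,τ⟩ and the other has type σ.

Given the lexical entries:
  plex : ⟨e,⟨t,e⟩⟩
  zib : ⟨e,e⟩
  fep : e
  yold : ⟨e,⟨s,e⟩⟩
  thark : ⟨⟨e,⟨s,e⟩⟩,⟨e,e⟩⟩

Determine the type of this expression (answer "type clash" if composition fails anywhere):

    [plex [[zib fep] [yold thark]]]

⟨t,e⟩

[zib fep]: ⟨e,e⟩ applied to e yields e.
[yold thark]: ⟨⟨e,⟨s,e⟩⟩,⟨e,e⟩⟩ applied to ⟨e,⟨s,e⟩⟩ yields ⟨e,e⟩.
[[zib fep] [yold thark]]: ⟨e,e⟩ applied to e yields e.
[plex [[zib fep] [yold thark]]]: ⟨e,⟨t,e⟩⟩ applied to e yields ⟨t,e⟩.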